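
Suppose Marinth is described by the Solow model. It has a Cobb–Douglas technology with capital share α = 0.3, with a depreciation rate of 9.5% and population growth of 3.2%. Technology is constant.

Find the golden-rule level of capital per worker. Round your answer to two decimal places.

k_gold ≈ 3.41

The golden rule sets f'(k) = n + δ, i.e. α·k^(α−1) = n + δ.
So k^(1−α) = α / (n + δ) = 0.3 / 0.127 = 2.3622.
k_gold = 2.3622^(1/0.7) ≈ 3.4144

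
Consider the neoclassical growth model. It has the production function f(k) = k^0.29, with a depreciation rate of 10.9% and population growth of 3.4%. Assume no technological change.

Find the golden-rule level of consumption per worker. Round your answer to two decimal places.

c_gold ≈ 0.95

At the golden rule, f'(k) = n + δ, so α·k^(α−1) = n + δ and k_gold = (α/(n + δ))^(1/(1−α)).
k_gold = (0.29/0.143)^(1/0.71) = 2.0280^1.4085 ≈ 2.7071
c_gold = f(k_gold) − (n + δ)·k_gold = 1.3348 − 0.143×2.7071 ≈ 0.9477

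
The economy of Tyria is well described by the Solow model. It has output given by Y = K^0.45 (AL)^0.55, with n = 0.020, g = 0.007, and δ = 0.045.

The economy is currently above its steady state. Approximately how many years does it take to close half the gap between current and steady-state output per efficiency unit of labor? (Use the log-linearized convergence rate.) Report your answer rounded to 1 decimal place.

t_½ ≈ 17.5 years

Near the steady state the convergence rate is λ = (1 − α)(n + g + δ).
λ = (1 − 0.45) × 0.072 = 0.55 × 0.072 = 0.0396
Half-life = ln 2 / λ = 0.6931 / 0.0396 ≈ 17.50 years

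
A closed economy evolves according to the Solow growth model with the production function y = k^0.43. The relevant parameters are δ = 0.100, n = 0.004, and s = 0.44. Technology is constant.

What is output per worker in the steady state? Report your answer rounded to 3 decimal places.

y* = 2.969

Steady state requires s·f(k) = (n + δ)·k, i.e. s·k^α = (n + δ)·k.
Dividing both sides by k: k^(1−α) = s / (n + δ).
k^0.57 = 0.44 / (0.004 + 0.100) = 0.44 / 0.104 = 4.2308
k* = 4.2308^(1/0.57) ≈ 12.5599
y* = (k*)^α = 12.5599^0.43 ≈ 2.9687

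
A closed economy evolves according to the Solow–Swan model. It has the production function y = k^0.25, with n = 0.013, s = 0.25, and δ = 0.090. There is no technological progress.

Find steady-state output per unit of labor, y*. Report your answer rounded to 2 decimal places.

At the steady state, Δk = 0, so s·k^α = (n + δ)·k.
Rearranging, k^(1−α) = s / (n + δ).
k^0.75 = 0.25 / (0.013 + 0.090) = 0.25 / 0.103 = 2.4272
k* = 2.4272^(1/0.75) ≈ 3.2619
y* = (k*)^α = 3.2619^0.25 ≈ 1.3439

y* = 1.34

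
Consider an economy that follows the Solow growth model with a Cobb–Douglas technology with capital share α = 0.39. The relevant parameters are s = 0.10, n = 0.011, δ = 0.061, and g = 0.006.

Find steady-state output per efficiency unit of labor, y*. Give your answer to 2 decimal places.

y* = 1.17

Steady state requires s·f(k) = (n + g + δ)·k, i.e. s·k^α = (n + g + δ)·k.
Rearranging, k^(1−α) = s / (n + g + δ).
k^0.61 = 0.10 / (0.011 + 0.006 + 0.061) = 0.10 / 0.078 = 1.2821
k* = 1.2821^(1/0.61) ≈ 1.5029
y* = (k*)^α = 1.5029^0.39 ≈ 1.1722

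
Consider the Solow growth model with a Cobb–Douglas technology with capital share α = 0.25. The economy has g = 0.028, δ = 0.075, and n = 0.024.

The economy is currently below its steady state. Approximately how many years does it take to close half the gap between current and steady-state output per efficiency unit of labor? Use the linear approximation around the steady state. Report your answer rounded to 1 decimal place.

Near the steady state the convergence rate is λ = (1 − α)(n + g + δ).
λ = (1 − 0.25) × 0.127 = 0.75 × 0.127 = 0.09525
Half-life = ln 2 / λ = 0.6931 / 0.09525 ≈ 7.28 years

half-life ≈ 7.3 years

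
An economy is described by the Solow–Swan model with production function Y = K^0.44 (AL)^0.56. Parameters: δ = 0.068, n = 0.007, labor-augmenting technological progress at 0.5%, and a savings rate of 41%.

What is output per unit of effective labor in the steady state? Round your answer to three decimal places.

Steady state requires s·f(k) = (n + g + δ)·k, i.e. s·k^α = (n + g + δ)·k.
Dividing both sides by k: k^(1−α) = s / (n + g + δ).
k^0.56 = 0.41 / (0.007 + 0.005 + 0.068) = 0.41 / 0.080 = 5.1250
k* = 5.1250^(1/0.56) ≈ 18.5059
y* = (k*)^α = 18.5059^0.44 ≈ 3.6109

y* ≈ 3.611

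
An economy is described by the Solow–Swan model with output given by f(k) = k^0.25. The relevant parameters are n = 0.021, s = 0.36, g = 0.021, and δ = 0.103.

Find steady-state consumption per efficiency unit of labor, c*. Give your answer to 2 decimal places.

c* ≈ 0.87

In steady state, investment equals break-even investment: s·k^α = (n + g + δ)·k.
Dividing both sides by k: k^(1−α) = s / (n + g + δ).
k^0.75 = 0.36 / (0.021 + 0.021 + 0.103) = 0.36 / 0.145 = 2.4828
k* = 2.4828^(1/0.75) ≈ 3.3619
y* = (k*)^α = 3.3619^0.25 ≈ 1.3541
c* = (1 − s)·y* = (1 − 0.36) × 1.3541 ≈ 0.8666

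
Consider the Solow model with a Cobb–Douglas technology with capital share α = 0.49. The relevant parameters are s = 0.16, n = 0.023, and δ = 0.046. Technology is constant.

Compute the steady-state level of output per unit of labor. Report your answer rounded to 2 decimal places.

y* ≈ 2.24

Steady state requires s·f(k) = (n + δ)·k, i.e. s·k^α = (n + δ)·k.
Dividing both sides by k: k^(1−α) = s / (n + δ).
k^0.51 = 0.16 / (0.023 + 0.046) = 0.16 / 0.069 = 2.3188
k* = 2.3188^(1/0.51) ≈ 5.2024
y* = (k*)^α = 5.2024^0.49 ≈ 2.2436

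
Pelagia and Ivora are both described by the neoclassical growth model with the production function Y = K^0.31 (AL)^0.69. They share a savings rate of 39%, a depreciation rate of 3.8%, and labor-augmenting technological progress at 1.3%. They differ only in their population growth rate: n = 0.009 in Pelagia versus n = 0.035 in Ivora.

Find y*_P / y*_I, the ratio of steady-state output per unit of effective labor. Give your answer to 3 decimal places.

Steady-state y* = [s/(n + g + δ)]^(α/(1−α)), so the ratio is [ (s_P/(n + g + δ)_P) / (s_I/(n + g + δ)_I) ]^0.4493.
s_P/(n + g + δ)_P = 0.39/0.060 = 6.5000; s_I/(n + g + δ)_I = 0.39/0.086 = 4.5349.
Ratio = (6.5000/4.5349)^0.4493 = 1.4333^0.4493 ≈ 1.1756

y*_P / y*_I ≈ 1.176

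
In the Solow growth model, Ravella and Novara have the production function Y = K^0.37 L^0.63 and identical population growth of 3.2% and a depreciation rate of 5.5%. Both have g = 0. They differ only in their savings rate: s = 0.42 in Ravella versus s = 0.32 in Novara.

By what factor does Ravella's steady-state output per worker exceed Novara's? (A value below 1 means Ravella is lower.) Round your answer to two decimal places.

ratio ≈ 1.17

Steady-state y* = [s/(n + δ)]^(α/(1−α)), so the ratio is [ (s_R/(n + δ)_R) / (s_N/(n + δ)_N) ]^0.5873.
s_R/(n + δ)_R = 0.42/0.087 = 4.8276; s_N/(n + δ)_N = 0.32/0.087 = 3.6782.
Ratio = (4.8276/3.6782)^0.5873 = 1.3125^0.5873 ≈ 1.1732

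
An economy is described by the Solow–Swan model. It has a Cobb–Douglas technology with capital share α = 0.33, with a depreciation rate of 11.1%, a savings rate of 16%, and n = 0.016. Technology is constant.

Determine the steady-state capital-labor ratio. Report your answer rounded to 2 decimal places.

In steady state, investment equals break-even investment: s·k^α = (n + δ)·k.
Dividing both sides by k: k^(1−α) = s / (n + δ).
k^0.67 = 0.16 / (0.016 + 0.111) = 0.16 / 0.127 = 1.2598
k* = 1.2598^(1/0.67) ≈ 1.4116

k* = 1.41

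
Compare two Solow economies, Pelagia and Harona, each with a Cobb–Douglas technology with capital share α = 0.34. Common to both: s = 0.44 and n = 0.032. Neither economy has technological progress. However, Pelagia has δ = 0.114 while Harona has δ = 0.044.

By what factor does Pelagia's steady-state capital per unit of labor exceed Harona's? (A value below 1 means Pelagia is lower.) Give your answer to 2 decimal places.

k*_P / k*_H ≈ 0.37

Steady-state k* = [s/(n + δ)]^(1/(1−α)), so the ratio is [ (s_P/(n + δ)_P) / (s_H/(n + δ)_H) ]^1.5152.
s_P/(n + δ)_P = 0.44/0.146 = 3.0137; s_H/(n + δ)_H = 0.44/0.076 = 5.7895.
Ratio = (3.0137/5.7895)^1.5152 = 0.5205^1.5152 ≈ 0.3718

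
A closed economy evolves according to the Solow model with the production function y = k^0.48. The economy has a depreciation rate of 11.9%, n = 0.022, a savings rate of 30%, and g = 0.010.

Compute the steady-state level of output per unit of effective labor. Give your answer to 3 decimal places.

y* = 1.885

At the steady state, Δk = 0, so s·k^α = (n + g + δ)·k.
Dividing both sides by k: k^(1−α) = s / (n + g + δ).
k^0.52 = 0.30 / (0.022 + 0.010 + 0.119) = 0.30 / 0.151 = 1.9868
k* = 1.9868^(1/0.52) ≈ 3.7443
y* = (k*)^α = 3.7443^0.48 ≈ 1.8846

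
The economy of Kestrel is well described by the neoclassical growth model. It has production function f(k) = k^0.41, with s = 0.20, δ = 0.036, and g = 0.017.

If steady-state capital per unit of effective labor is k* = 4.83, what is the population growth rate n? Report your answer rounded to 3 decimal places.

n ≈ 0.026

At the steady state, Δk = 0, so s·k^α = (n + g + δ)·k.
So s / (n + g + δ) = (k*)^(1−α) = 4.83^0.59 = 2.5324.
Therefore n + g + δ = s / 2.5324 = 0.20 / 2.5324 = 0.0790, so n = 0.0790 − 0.053 = 0.0260.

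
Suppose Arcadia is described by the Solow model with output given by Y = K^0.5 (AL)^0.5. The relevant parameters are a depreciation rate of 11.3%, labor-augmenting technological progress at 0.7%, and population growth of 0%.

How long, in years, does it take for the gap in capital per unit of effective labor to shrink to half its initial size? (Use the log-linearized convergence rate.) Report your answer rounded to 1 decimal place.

Near the steady state the convergence rate is λ = (1 − α)(n + g + δ).
λ = (1 − 0.5) × 0.120 = 0.5 × 0.120 = 0.0600
Half-life = ln 2 / λ = 0.6931 / 0.0600 ≈ 11.55 years

about 11.6 years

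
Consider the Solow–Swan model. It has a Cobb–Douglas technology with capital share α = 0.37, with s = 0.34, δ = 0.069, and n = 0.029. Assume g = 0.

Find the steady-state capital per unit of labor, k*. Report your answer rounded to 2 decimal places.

k* ≈ 7.20

At the steady state, Δk = 0, so s·k^α = (n + δ)·k.
Rearranging, k^(1−α) = s / (n + δ).
k^0.63 = 0.34 / (0.029 + 0.069) = 0.34 / 0.098 = 3.4694
k* = 3.4694^(1/0.63) ≈ 7.2036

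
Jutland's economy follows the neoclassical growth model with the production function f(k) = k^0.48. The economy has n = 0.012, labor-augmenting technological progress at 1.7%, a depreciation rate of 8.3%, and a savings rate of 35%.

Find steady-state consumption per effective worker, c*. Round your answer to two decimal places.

At the steady state, Δk = 0, so s·k^α = (n + g + δ)·k.
Dividing both sides by k: k^(1−α) = s / (n + g + δ).
k^0.52 = 0.35 / (0.012 + 0.017 + 0.083) = 0.35 / 0.112 = 3.1250
k* = 3.1250^(1/0.52) ≈ 8.9461
y* = (k*)^α = 8.9461^0.48 ≈ 2.8628
c* = (1 − s)·y* = (1 − 0.35) × 2.8628 ≈ 1.8608

c* ≈ 1.86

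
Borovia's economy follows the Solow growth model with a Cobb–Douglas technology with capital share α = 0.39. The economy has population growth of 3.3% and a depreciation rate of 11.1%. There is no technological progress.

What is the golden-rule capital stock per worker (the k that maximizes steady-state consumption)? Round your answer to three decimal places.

The golden rule sets f'(k) = n + δ, i.e. α·k^(α−1) = n + δ.
So k^(1−α) = α / (n + δ) = 0.39 / 0.144 = 2.7083.
k_gold = 2.7083^(1/0.61) ≈ 5.1208

k_gold ≈ 5.121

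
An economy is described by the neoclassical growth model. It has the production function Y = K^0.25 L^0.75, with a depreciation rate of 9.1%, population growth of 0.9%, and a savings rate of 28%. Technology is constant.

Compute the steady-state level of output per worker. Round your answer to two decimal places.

At the steady state, Δk = 0, so s·k^α = (n + δ)·k.
Rearranging, k^(1−α) = s / (n + δ).
k^0.75 = 0.28 / (0.009 + 0.091) = 0.28 / 0.100 = 2.8000
k* = 2.8000^(1/0.75) ≈ 3.9465
y* = (k*)^α = 3.9465^0.25 ≈ 1.4095

y* = 1.41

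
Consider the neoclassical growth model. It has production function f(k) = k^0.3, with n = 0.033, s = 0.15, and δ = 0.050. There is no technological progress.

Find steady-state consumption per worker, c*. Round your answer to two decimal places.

At the steady state, Δk = 0, so s·k^α = (n + δ)·k.
Rearranging, k^(1−α) = s / (n + δ).
k^0.7 = 0.15 / (0.033 + 0.050) = 0.15 / 0.083 = 1.8072
k* = 1.8072^(1/0.7) ≈ 2.3289
y* = (k*)^α = 2.3289^0.3 ≈ 1.2887
c* = (1 − s)·y* = (1 − 0.15) × 1.2887 ≈ 1.0954

c* = 1.10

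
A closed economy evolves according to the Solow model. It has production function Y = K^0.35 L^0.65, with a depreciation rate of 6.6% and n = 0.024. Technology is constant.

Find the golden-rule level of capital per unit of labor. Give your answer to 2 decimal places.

k_gold ≈ 8.08

The golden rule sets f'(k) = n + δ, i.e. α·k^(α−1) = n + δ.
So k^(1−α) = α / (n + δ) = 0.35 / 0.090 = 3.8889.
k_gold = 3.8889^(1/0.65) ≈ 8.0803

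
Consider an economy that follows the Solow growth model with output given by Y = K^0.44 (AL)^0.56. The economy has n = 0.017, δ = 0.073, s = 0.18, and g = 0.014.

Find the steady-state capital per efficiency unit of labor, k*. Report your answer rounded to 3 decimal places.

k* ≈ 2.663

At the steady state, Δk = 0, so s·k^α = (n + g + δ)·k.
Dividing both sides by k: k^(1−α) = s / (n + g + δ).
k^0.56 = 0.18 / (0.017 + 0.014 + 0.073) = 0.18 / 0.104 = 1.7308
k* = 1.7308^(1/0.56) ≈ 2.6634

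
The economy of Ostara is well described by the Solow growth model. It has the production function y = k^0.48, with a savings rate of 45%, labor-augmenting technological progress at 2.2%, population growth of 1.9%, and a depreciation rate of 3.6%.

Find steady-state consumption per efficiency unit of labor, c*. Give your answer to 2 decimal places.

At the steady state, Δk = 0, so s·k^α = (n + g + δ)·k.
Dividing both sides by k: k^(1−α) = s / (n + g + δ).
k^0.52 = 0.45 / (0.019 + 0.022 + 0.036) = 0.45 / 0.077 = 5.8442
k* = 5.8442^(1/0.52) ≈ 29.8175
y* = (k*)^α = 29.8175^0.48 ≈ 5.1021
c* = (1 − s)·y* = (1 − 0.45) × 5.1021 ≈ 2.8062

c* ≈ 2.81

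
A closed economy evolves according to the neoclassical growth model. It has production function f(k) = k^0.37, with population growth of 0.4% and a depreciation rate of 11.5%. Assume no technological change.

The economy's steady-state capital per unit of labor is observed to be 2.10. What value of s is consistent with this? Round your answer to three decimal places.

In steady state, investment equals break-even investment: s·k^α = (n + δ)·k.
So s / (n + δ) = (k*)^(1−α) = 2.10^0.63 = 1.5959.
Therefore s = 1.5959 × (n + δ) = 1.5959 × 0.119 = 0.1899.

s ≈ 0.190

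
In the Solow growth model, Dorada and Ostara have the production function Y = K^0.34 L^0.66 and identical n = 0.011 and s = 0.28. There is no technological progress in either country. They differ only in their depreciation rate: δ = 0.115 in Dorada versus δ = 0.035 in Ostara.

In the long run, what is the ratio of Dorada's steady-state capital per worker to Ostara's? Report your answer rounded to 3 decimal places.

k*_D / k*_O ≈ 0.217

Steady-state k* = [s/(n + δ)]^(1/(1−α)), so the ratio is [ (s_D/(n + δ)_D) / (s_O/(n + δ)_O) ]^1.5152.
s_D/(n + δ)_D = 0.28/0.126 = 2.2222; s_O/(n + δ)_O = 0.28/0.046 = 6.0870.
Ratio = (2.2222/6.0870)^1.5152 = 0.3651^1.5152 ≈ 0.2173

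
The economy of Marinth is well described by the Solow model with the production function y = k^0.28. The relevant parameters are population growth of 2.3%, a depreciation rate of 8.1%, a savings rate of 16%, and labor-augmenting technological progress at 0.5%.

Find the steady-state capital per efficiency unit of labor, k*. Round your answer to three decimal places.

At the steady state, Δk = 0, so s·k^α = (n + g + δ)·k.
Dividing both sides by k: k^(1−α) = s / (n + g + δ).
k^0.72 = 0.16 / (0.023 + 0.005 + 0.081) = 0.16 / 0.109 = 1.4679
k* = 1.4679^(1/0.72) ≈ 1.7042

k* ≈ 1.704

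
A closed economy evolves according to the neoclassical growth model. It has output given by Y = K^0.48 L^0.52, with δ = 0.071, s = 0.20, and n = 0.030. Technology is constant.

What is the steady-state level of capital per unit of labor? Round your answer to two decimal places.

k* = 3.72

Steady state requires s·f(k) = (n + δ)·k, i.e. s·k^α = (n + δ)·k.
Dividing both sides by k: k^(1−α) = s / (n + δ).
k^0.52 = 0.20 / (0.030 + 0.071) = 0.20 / 0.101 = 1.9802
k* = 1.9802^(1/0.52) ≈ 3.7204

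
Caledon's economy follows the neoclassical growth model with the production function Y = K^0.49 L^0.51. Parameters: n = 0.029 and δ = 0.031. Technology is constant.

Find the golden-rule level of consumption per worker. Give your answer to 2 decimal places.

c_gold ≈ 3.84

At the golden rule, f'(k) = n + δ, so α·k^(α−1) = n + δ and k_gold = (α/(n + δ))^(1/(1−α)).
k_gold = (0.49/0.060)^(1/0.51) = 8.1667^1.9608 ≈ 61.4244
c_gold = f(k_gold) − (n + δ)·k_gold = 7.5212 − 0.060×61.4244 ≈ 3.8357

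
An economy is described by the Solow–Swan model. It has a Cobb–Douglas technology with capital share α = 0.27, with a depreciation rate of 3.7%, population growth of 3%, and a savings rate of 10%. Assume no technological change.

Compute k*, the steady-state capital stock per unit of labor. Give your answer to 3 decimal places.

Steady state requires s·f(k) = (n + δ)·k, i.e. s·k^α = (n + δ)·k.
Rearranging, k^(1−α) = s / (n + δ).
k^0.73 = 0.10 / (0.030 + 0.037) = 0.10 / 0.067 = 1.4925
k* = 1.4925^(1/0.73) ≈ 1.7308

k* = 1.731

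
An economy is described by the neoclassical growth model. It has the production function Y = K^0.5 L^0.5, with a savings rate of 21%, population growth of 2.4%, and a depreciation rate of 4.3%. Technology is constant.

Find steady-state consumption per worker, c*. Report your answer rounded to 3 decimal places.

c* = 2.476

In steady state, investment equals break-even investment: s·k^α = (n + δ)·k.
Rearranging, k^(1−α) = s / (n + δ).
k^0.5 = 0.21 / (0.024 + 0.043) = 0.21 / 0.067 = 3.1343
k* = 3.1343^(1/0.5) ≈ 9.8238
y* = (k*)^α = 9.8238^0.5 ≈ 3.1343
c* = (1 − s)·y* = (1 − 0.21) × 3.1343 ≈ 2.4761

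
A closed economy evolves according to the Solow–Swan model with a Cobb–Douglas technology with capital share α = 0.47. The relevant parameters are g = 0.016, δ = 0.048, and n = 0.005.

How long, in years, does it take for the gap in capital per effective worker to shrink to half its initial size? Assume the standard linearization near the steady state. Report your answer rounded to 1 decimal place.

Near the steady state the convergence rate is λ = (1 − α)(n + g + δ).
λ = (1 − 0.47) × 0.069 = 0.53 × 0.069 = 0.03657
Half-life = ln 2 / λ = 0.6931 / 0.03657 ≈ 18.95 years

about 19.0 years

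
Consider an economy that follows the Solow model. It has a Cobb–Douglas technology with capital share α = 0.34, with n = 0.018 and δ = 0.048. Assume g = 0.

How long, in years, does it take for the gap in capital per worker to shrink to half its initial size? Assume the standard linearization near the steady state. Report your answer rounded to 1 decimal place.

about 15.9 years

Near the steady state the convergence rate is λ = (1 − α)(n + δ).
λ = (1 − 0.34) × 0.066 = 0.66 × 0.066 = 0.04356
Half-life = ln 2 / λ = 0.6931 / 0.04356 ≈ 15.91 years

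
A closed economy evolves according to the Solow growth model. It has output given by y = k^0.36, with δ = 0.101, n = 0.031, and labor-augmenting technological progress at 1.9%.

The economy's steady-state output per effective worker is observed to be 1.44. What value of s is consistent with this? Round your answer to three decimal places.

s ≈ 0.289

At the steady state, Δk = 0, so s·k^α = (n + g + δ)·k.
Since y* = [s/(n + g + δ)]^(α/(1−α)), we have s/(n + g + δ) = (y*)^((1−α)/α) = 1.44^1.7778 = 1.9122.
Therefore s = 1.9122 × (n + g + δ) = 1.9122 × 0.151 = 0.2887.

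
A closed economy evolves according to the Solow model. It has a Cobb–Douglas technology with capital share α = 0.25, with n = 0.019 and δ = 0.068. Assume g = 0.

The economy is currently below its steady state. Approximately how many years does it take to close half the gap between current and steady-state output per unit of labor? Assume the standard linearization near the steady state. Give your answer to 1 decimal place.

t_½ ≈ 10.6 years

Near the steady state the convergence rate is λ = (1 − α)(n + δ).
λ = (1 − 0.25) × 0.087 = 0.75 × 0.087 = 0.06525
Half-life = ln 2 / λ = 0.6931 / 0.06525 ≈ 10.62 years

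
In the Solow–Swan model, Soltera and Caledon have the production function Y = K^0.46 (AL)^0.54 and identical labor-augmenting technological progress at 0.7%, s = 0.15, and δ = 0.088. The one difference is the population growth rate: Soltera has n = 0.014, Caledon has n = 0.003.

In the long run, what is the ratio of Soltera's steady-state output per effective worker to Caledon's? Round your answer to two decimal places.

ratio ≈ 0.91

Steady-state y* = [s/(n + g + δ)]^(α/(1−α)), so the ratio is [ (s_S/(n + g + δ)_S) / (s_C/(n + g + δ)_C) ]^0.8519.
s_S/(n + g + δ)_S = 0.15/0.109 = 1.3761; s_C/(n + g + δ)_C = 0.15/0.098 = 1.5306.
Ratio = (1.3761/1.5306)^0.8519 = 0.8991^0.8519 ≈ 0.9134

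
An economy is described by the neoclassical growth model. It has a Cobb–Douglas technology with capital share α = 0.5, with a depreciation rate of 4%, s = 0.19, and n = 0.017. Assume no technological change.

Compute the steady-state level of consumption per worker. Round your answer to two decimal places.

c* ≈ 2.70

Steady state requires s·f(k) = (n + δ)·k, i.e. s·k^α = (n + δ)·k.
Rearranging, k^(1−α) = s / (n + δ).
k^0.5 = 0.19 / (0.017 + 0.040) = 0.19 / 0.057 = 3.3333
k* = 3.3333^(1/0.5) ≈ 11.1109
y* = (k*)^α = 11.1109^0.5 ≈ 3.3333
c* = (1 − s)·y* = (1 − 0.19) × 3.3333 ≈ 2.7000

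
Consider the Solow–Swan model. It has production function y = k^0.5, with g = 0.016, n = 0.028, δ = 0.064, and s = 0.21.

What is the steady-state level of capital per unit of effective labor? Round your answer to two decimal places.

k* = 3.78

Steady state requires s·f(k) = (n + g + δ)·k, i.e. s·k^α = (n + g + δ)·k.
Rearranging, k^(1−α) = s / (n + g + δ).
k^0.5 = 0.21 / (0.028 + 0.016 + 0.064) = 0.21 / 0.108 = 1.9444
k* = 1.9444^(1/0.5) ≈ 3.7807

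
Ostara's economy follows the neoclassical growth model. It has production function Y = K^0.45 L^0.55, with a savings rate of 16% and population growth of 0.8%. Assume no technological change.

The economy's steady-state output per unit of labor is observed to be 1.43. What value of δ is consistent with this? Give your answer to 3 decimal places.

δ ≈ 0.095

At the steady state, Δk = 0, so s·k^α = (n + δ)·k.
Since y* = [s/(n + δ)]^(α/(1−α)), we have s/(n + δ) = (y*)^((1−α)/α) = 1.43^1.2222 = 1.5483.
Therefore n + δ = s / 1.5483 = 0.16 / 1.5483 = 0.1033, so δ = 0.1033 − 0.008 = 0.0953.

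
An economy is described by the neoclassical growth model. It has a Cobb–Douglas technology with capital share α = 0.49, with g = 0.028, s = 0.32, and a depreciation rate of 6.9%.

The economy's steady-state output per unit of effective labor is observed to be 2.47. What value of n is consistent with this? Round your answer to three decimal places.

n ≈ 0.028

At the steady state, Δk = 0, so s·k^α = (n + g + δ)·k.
Since y* = [s/(n + g + δ)]^(α/(1−α)), we have s/(n + g + δ) = (y*)^((1−α)/α) = 2.47^1.0408 = 2.5628.
Therefore n + g + δ = s / 2.5628 = 0.32 / 2.5628 = 0.1249, so n = 0.1249 − 0.097 = 0.0279.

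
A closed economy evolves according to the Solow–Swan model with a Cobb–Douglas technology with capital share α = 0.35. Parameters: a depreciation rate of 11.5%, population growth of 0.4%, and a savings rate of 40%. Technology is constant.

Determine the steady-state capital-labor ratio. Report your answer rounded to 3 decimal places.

In steady state, investment equals break-even investment: s·k^α = (n + δ)·k.
Rearranging, k^(1−α) = s / (n + δ).
k^0.65 = 0.40 / (0.004 + 0.115) = 0.40 / 0.119 = 3.3613
k* = 3.3613^(1/0.65) ≈ 6.4567

k* = 6.457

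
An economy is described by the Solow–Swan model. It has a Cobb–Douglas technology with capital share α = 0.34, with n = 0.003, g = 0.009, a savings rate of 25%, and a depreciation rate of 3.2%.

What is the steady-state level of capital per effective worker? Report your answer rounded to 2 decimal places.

k* = 13.90

In steady state, investment equals break-even investment: s·k^α = (n + g + δ)·k.
Dividing both sides by k: k^(1−α) = s / (n + g + δ).
k^0.66 = 0.25 / (0.003 + 0.009 + 0.032) = 0.25 / 0.044 = 5.6818
k* = 5.6818^(1/0.66) ≈ 13.9047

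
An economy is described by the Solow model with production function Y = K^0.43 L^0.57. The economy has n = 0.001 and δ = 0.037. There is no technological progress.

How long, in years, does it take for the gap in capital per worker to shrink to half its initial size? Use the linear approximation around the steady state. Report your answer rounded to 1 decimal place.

t_½ ≈ 32.0 years

Near the steady state the convergence rate is λ = (1 − α)(n + δ).
λ = (1 − 0.43) × 0.038 = 0.57 × 0.038 = 0.02166
Half-life = ln 2 / λ = 0.6931 / 0.02166 ≈ 32.00 years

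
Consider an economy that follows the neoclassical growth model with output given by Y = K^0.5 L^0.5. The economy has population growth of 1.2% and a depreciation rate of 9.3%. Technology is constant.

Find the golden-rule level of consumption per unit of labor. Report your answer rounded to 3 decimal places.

At the golden rule, f'(k) = n + δ, so α·k^(α−1) = n + δ and k_gold = (α/(n + δ))^(1/(1−α)).
k_gold = (0.5/0.105)^(1/0.5) = 4.7619^2 ≈ 22.6757
c_gold = f(k_gold) − (n + δ)·k_gold = 4.7619 − 0.105×22.6757 ≈ 2.3810

c_gold ≈ 2.381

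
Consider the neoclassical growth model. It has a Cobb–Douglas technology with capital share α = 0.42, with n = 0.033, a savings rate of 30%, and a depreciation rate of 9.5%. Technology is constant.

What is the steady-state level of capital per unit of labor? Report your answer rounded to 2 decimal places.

In steady state, investment equals break-even investment: s·k^α = (n + δ)·k.
Dividing both sides by k: k^(1−α) = s / (n + δ).
k^0.58 = 0.30 / (0.033 + 0.095) = 0.30 / 0.128 = 2.3438
k* = 2.3438^(1/0.58) ≈ 4.3430

k* = 4.34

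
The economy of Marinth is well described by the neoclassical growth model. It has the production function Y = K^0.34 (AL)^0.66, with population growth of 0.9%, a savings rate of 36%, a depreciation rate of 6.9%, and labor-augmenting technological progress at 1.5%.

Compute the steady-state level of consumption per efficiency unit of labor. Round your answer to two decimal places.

c* = 1.29

In steady state, investment equals break-even investment: s·k^α = (n + g + δ)·k.
Rearranging, k^(1−α) = s / (n + g + δ).
k^0.66 = 0.36 / (0.009 + 0.015 + 0.069) = 0.36 / 0.093 = 3.8710
k* = 3.8710^(1/0.66) ≈ 7.7739
y* = (k*)^α = 7.7739^0.34 ≈ 2.0082
c* = (1 − s)·y* = (1 − 0.36) × 2.0082 ≈ 1.2852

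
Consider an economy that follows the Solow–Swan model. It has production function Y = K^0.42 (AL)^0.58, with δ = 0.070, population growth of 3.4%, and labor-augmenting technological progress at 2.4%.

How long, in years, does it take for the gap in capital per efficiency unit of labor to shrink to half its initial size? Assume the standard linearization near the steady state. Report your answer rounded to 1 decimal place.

Near the steady state the convergence rate is λ = (1 − α)(n + g + δ).
λ = (1 − 0.42) × 0.128 = 0.58 × 0.128 = 0.07424
Half-life = ln 2 / λ = 0.6931 / 0.07424 ≈ 9.34 years

half-life ≈ 9.3 years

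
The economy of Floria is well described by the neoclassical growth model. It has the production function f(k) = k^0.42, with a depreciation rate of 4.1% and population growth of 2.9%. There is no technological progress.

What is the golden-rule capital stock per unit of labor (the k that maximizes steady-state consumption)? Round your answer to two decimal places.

k_gold ≈ 21.96

The golden rule sets f'(k) = n + δ, i.e. α·k^(α−1) = n + δ.
So k^(1−α) = α / (n + δ) = 0.42 / 0.070 = 6.0000.
k_gold = 6.0000^(1/0.58) ≈ 21.9604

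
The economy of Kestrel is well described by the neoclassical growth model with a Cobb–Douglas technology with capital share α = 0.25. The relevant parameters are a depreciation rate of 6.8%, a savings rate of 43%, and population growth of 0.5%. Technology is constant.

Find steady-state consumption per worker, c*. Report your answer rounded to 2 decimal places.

In steady state, investment equals break-even investment: s·k^α = (n + δ)·k.
Dividing both sides by k: k^(1−α) = s / (n + δ).
k^0.75 = 0.43 / (0.005 + 0.068) = 0.43 / 0.073 = 5.8904
k* = 5.8904^(1/0.75) ≈ 10.6380
y* = (k*)^α = 10.6380^0.25 ≈ 1.8060
c* = (1 − s)·y* = (1 − 0.43) × 1.8060 ≈ 1.0294

c* = 1.03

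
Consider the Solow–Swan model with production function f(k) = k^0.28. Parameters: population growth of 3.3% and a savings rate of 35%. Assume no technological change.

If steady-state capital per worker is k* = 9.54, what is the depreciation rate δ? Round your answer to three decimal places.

In steady state, investment equals break-even investment: s·k^α = (n + δ)·k.
So s / (n + δ) = (k*)^(1−α) = 9.54^0.72 = 5.0731.
Therefore n + δ = s / 5.0731 = 0.35 / 5.0731 = 0.0690, so δ = 0.0690 − 0.033 = 0.0360.

δ ≈ 0.036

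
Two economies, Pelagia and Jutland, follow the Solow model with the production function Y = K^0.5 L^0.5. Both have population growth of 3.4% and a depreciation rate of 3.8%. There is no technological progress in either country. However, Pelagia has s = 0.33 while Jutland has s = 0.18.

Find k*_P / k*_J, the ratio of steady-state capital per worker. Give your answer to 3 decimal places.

Steady-state k* = [s/(n + δ)]^(1/(1−α)), so the ratio is [ (s_P/(n + δ)_P) / (s_J/(n + δ)_J) ]^2.
s_P/(n + δ)_P = 0.33/0.072 = 4.5833; s_J/(n + δ)_J = 0.18/0.072 = 2.5000.
Ratio = (4.5833/2.5000)^2 = 1.8333^2 ≈ 3.3610

k*_P / k*_J ≈ 3.361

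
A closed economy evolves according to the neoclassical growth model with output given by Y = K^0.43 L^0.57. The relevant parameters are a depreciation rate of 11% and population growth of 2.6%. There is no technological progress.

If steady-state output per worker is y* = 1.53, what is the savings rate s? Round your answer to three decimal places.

In steady state, investment equals break-even investment: s·k^α = (n + δ)·k.
Since y* = [s/(n + δ)]^(α/(1−α)), we have s/(n + δ) = (y*)^((1−α)/α) = 1.53^1.3256 = 1.7572.
Therefore s = 1.7572 × (n + δ) = 1.7572 × 0.136 = 0.2390.

s ≈ 0.239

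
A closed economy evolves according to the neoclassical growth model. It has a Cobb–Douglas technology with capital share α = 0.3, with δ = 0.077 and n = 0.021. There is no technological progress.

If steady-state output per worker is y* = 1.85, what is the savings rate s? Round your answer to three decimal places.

Steady state requires s·f(k) = (n + δ)·k, i.e. s·k^α = (n + δ)·k.
Since y* = [s/(n + δ)]^(α/(1−α)), we have s/(n + δ) = (y*)^((1−α)/α) = 1.85^2.3333 = 4.2014.
Therefore s = 4.2014 × (n + δ) = 4.2014 × 0.098 = 0.4117.

s ≈ 0.412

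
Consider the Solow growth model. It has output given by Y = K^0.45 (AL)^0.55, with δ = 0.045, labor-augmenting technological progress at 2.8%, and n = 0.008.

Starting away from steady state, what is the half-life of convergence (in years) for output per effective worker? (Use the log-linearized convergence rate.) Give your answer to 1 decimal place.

Near the steady state the convergence rate is λ = (1 − α)(n + g + δ).
λ = (1 − 0.45) × 0.081 = 0.55 × 0.081 = 0.04455
Half-life = ln 2 / λ = 0.6931 / 0.04455 ≈ 15.56 years

half-life ≈ 15.6 years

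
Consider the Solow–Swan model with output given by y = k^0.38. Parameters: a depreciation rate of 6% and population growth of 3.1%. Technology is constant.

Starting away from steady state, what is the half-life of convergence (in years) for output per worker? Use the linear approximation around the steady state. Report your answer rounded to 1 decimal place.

Near the steady state the convergence rate is λ = (1 − α)(n + δ).
λ = (1 − 0.38) × 0.091 = 0.62 × 0.091 = 0.05642
Half-life = ln 2 / λ = 0.6931 / 0.05642 ≈ 12.28 years

half-life ≈ 12.3 years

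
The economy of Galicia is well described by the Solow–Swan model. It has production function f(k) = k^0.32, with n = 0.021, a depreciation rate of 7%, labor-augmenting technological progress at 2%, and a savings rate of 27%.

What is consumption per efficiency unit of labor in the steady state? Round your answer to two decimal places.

At the steady state, Δk = 0, so s·k^α = (n + g + δ)·k.
Rearranging, k^(1−α) = s / (n + g + δ).
k^0.68 = 0.27 / (0.021 + 0.020 + 0.070) = 0.27 / 0.111 = 2.4324
k* = 2.4324^(1/0.68) ≈ 3.6957
y* = (k*)^α = 3.6957^0.32 ≈ 1.5194
c* = (1 − s)·y* = (1 − 0.27) × 1.5194 ≈ 1.1092

c* ≈ 1.11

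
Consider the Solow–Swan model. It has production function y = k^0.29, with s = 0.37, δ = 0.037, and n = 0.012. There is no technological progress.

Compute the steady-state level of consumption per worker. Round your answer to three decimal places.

c* = 1.439

In steady state, investment equals break-even investment: s·k^α = (n + δ)·k.
Rearranging, k^(1−α) = s / (n + δ).
k^0.71 = 0.37 / (0.012 + 0.037) = 0.37 / 0.049 = 7.5510
k* = 7.5510^(1/0.71) ≈ 17.2435
y* = (k*)^α = 17.2435^0.29 ≈ 2.2836
c* = (1 − s)·y* = (1 − 0.37) × 2.2836 ≈ 1.4387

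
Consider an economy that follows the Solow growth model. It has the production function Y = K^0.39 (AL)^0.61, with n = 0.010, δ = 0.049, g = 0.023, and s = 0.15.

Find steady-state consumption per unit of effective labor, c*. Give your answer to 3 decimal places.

c* = 1.251

In steady state, investment equals break-even investment: s·k^α = (n + g + δ)·k.
Rearranging, k^(1−α) = s / (n + g + δ).
k^0.61 = 0.15 / (0.010 + 0.023 + 0.049) = 0.15 / 0.082 = 1.8293
k* = 1.8293^(1/0.61) ≈ 2.6914
y* = (k*)^α = 2.6914^0.39 ≈ 1.4713
c* = (1 − s)·y* = (1 − 0.15) × 1.4713 ≈ 1.2506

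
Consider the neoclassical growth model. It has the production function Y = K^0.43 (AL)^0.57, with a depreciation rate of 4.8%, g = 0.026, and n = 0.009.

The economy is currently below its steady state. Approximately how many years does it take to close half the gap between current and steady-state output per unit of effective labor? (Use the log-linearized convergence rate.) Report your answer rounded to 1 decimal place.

t_½ ≈ 14.7 years

Near the steady state the convergence rate is λ = (1 − α)(n + g + δ).
λ = (1 − 0.43) × 0.083 = 0.57 × 0.083 = 0.04731
Half-life = ln 2 / λ = 0.6931 / 0.04731 ≈ 14.65 years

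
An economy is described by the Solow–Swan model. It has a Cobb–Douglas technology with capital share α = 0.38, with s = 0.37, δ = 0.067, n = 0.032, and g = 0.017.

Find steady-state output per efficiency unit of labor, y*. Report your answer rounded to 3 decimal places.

At the steady state, Δk = 0, so s·k^α = (n + g + δ)·k.
Dividing both sides by k: k^(1−α) = s / (n + g + δ).
k^0.62 = 0.37 / (0.032 + 0.017 + 0.067) = 0.37 / 0.116 = 3.1897
k* = 3.1897^(1/0.62) ≈ 6.4938
y* = (k*)^α = 6.4938^0.38 ≈ 2.0359

y* = 2.036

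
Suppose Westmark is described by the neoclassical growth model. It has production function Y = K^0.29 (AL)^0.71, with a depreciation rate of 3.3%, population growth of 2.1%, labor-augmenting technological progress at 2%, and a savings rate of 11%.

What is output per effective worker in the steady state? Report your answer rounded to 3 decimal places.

In steady state, investment equals break-even investment: s·k^α = (n + g + δ)·k.
Dividing both sides by k: k^(1−α) = s / (n + g + δ).
k^0.71 = 0.11 / (0.021 + 0.020 + 0.033) = 0.11 / 0.074 = 1.4865
k* = 1.4865^(1/0.71) ≈ 1.7478
y* = (k*)^α = 1.7478^0.29 ≈ 1.1758

y* = 1.176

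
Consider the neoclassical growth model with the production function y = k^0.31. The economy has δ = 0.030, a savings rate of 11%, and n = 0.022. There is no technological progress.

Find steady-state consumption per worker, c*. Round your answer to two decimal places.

c* ≈ 1.25

At the steady state, Δk = 0, so s·k^α = (n + δ)·k.
Dividing both sides by k: k^(1−α) = s / (n + δ).
k^0.69 = 0.11 / (0.022 + 0.030) = 0.11 / 0.052 = 2.1154
k* = 2.1154^(1/0.69) ≈ 2.9620
y* = (k*)^α = 2.9620^0.31 ≈ 1.4002
c* = (1 − s)·y* = (1 − 0.11) × 1.4002 ≈ 1.2462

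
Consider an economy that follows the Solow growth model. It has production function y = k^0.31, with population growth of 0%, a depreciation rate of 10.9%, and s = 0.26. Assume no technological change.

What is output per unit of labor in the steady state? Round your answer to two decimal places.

At the steady state, Δk = 0, so s·k^α = (n + δ)·k.
Rearranging, k^(1−α) = s / (n + δ).
k^0.69 = 0.26 / (0.000 + 0.109) = 0.26 / 0.109 = 2.3853
k* = 2.3853^(1/0.69) ≈ 3.5250
y* = (k*)^α = 3.5250^0.31 ≈ 1.4778

y* = 1.48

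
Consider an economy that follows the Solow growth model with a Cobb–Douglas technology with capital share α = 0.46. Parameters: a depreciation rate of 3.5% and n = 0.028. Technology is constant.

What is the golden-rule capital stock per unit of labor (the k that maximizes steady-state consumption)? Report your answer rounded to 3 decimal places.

k_gold ≈ 39.712

The golden rule sets f'(k) = n + δ, i.e. α·k^(α−1) = n + δ.
So k^(1−α) = α / (n + δ) = 0.46 / 0.063 = 7.3016.
k_gold = 7.3016^(1/0.54) ≈ 39.7120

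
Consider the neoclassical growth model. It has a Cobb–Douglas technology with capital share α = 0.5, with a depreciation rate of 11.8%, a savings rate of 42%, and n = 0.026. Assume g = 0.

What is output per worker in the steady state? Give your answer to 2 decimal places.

y* ≈ 2.92

At the steady state, Δk = 0, so s·k^α = (n + δ)·k.
Rearranging, k^(1−α) = s / (n + δ).
k^0.5 = 0.42 / (0.026 + 0.118) = 0.42 / 0.144 = 2.9167
k* = 2.9167^(1/0.5) ≈ 8.5071
y* = (k*)^α = 8.5071^0.5 ≈ 2.9167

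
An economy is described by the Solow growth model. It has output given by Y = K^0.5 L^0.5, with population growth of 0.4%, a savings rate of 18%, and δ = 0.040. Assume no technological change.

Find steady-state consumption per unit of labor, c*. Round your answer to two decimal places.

c* ≈ 3.35

Steady state requires s·f(k) = (n + δ)·k, i.e. s·k^α = (n + δ)·k.
Dividing both sides by k: k^(1−α) = s / (n + δ).
k^0.5 = 0.18 / (0.004 + 0.040) = 0.18 / 0.044 = 4.0909
k* = 4.0909^(1/0.5) ≈ 16.7355
y* = (k*)^α = 16.7355^0.5 ≈ 4.0909
c* = (1 − s)·y* = (1 − 0.18) × 4.0909 ≈ 3.3545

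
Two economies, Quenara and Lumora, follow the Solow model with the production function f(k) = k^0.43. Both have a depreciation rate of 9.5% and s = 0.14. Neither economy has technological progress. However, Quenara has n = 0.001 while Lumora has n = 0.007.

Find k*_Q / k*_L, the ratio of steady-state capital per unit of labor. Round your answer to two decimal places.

Steady-state k* = [s/(n + δ)]^(1/(1−α)), so the ratio is [ (s_Q/(n + δ)_Q) / (s_L/(n + δ)_L) ]^1.7544.
s_Q/(n + δ)_Q = 0.14/0.096 = 1.4583; s_L/(n + δ)_L = 0.14/0.102 = 1.3725.
Ratio = (1.4583/1.3725)^1.7544 = 1.0625^1.7544 ≈ 1.1122

k*_Q / k*_L ≈ 1.11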